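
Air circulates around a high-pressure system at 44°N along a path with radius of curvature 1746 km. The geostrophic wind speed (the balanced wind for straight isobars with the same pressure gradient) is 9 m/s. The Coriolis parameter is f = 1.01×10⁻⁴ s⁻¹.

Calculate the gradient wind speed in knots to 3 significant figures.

Around a high, pressure-gradient force acts outward with centrifugal, so Coriolis balances both:
fV = (1/ρ)|∂P/∂n| + V²/R  →  V² − fR·V + fR·V_g = 0
With fR = 1.01×10⁻⁴ × 1746×10³ m = 176 m/s:
V = [fR − √((fR)² − 4 fR V_g)]/2 = [176 − √(176² − 4×176×9)]/2 = 9.51 m/s
Supergeostrophic (V > V_g = 9 m/s), as expected around a high.
Converting: 9.51 m/s × 1.944 = 18.5 knots

18.5 knots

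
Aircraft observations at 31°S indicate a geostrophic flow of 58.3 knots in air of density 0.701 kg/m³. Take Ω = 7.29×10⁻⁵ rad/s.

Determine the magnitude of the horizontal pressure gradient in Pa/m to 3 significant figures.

1.58×10⁻³ Pa/m

Coriolis parameter at 31°S:
f = 2Ω sin φ = 2 × 7.29×10⁻⁵ × sin 31° = 7.51×10⁻⁵ s⁻¹
Wind speed in SI: 58.3 knots = 30.0 m/s
Geostrophic balance rearranged: |∂P/∂n| = f ρ V_g
|∂P/∂n| = 7.51×10⁻⁵ × 0.701 × 30.0 = 1.58×10⁻³ Pa/m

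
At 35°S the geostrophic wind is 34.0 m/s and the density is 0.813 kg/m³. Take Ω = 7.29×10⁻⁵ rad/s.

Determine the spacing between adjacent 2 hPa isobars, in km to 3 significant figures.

86.5 km

Coriolis parameter at 35°S:
f = 2Ω sin φ = 2 × 7.29×10⁻⁵ × sin 35° = 8.36×10⁻⁵ s⁻¹
Geostrophic balance rearranged: |∂P/∂n| = f ρ V_g
|∂P/∂n| = 8.36×10⁻⁵ × 0.813 × 34.0 = 2.31×10⁻³ Pa/m
Isobar spacing: Δn = ΔP/|∂P/∂n| = 200 Pa / 2.31×10⁻³ Pa/m = 86519 m ≈ 86.5 km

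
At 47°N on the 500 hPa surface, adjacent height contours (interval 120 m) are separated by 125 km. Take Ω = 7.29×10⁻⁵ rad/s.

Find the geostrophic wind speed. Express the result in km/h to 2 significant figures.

320 km/h

Coriolis parameter at 47°N:
f = 2Ω sin φ = 2 × 7.29×10⁻⁵ × sin 47° = 1.07×10⁻⁴ s⁻¹
Height gradient: |∂Z/∂n| = 120 m / 125000 m = 9.60×10⁻⁴
On a pressure surface, geostrophic balance gives V_g = (g/f)|∂Z/∂n|:
V_g = 9.81 × 9.60×10⁻⁴ / 1.07×10⁻⁴ = 88.3 m/s
Converting: 88.3 m/s × 3.6 = 320 km/h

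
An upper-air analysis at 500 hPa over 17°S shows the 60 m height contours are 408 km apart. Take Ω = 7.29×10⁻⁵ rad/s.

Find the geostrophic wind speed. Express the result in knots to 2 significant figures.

Coriolis parameter at 17°S:
f = 2Ω sin φ = 2 × 7.29×10⁻⁵ × sin 17° = 4.26×10⁻⁵ s⁻¹
Height gradient: |∂Z/∂n| = 60 m / 408000 m = 1.47×10⁻⁴
On a pressure surface, geostrophic balance gives V_g = (g/f)|∂Z/∂n|:
V_g = 9.81 × 1.47×10⁻⁴ / 4.26×10⁻⁵ = 33.8 m/s
Converting: 33.8 m/s × 1.944 = 66 knots

66 knots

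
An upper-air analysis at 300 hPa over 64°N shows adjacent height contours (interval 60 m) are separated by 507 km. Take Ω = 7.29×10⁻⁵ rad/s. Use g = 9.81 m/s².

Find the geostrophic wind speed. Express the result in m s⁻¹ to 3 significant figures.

8.86 m s⁻¹

Coriolis parameter at 64°N:
f = 2Ω sin φ = 2 × 7.29×10⁻⁵ × sin 64° = 1.31×10⁻⁴ s⁻¹
Height gradient: |∂Z/∂n| = 60 m / 507000 m = 1.18×10⁻⁴
On a pressure surface, geostrophic balance gives V_g = (g/f)|∂Z/∂n|:
V_g = 9.81 × 1.18×10⁻⁴ / 1.31×10⁻⁴ = 8.86 m/s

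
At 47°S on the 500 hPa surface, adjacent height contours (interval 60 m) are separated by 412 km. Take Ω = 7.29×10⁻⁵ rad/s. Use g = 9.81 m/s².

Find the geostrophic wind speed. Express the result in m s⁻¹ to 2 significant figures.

13 m s⁻¹

Coriolis parameter at 47°S:
f = 2Ω sin φ = 2 × 7.29×10⁻⁵ × sin 47° = 1.07×10⁻⁴ s⁻¹
Height gradient: |∂Z/∂n| = 60 m / 412000 m = 1.46×10⁻⁴
On a pressure surface, geostrophic balance gives V_g = (g/f)|∂Z/∂n|:
V_g = 9.81 × 1.46×10⁻⁴ / 1.07×10⁻⁴ = 13.4 m/s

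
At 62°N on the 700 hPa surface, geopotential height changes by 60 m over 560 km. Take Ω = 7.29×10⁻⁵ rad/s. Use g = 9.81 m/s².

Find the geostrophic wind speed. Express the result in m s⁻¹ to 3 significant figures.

8.16 m s⁻¹

Coriolis parameter at 62°N:
f = 2Ω sin φ = 2 × 7.29×10⁻⁵ × sin 62° = 1.29×10⁻⁴ s⁻¹
Height gradient: |∂Z/∂n| = 60 m / 560000 m = 1.07×10⁻⁴
On a pressure surface, geostrophic balance gives V_g = (g/f)|∂Z/∂n|:
V_g = 9.81 × 1.07×10⁻⁴ / 1.29×10⁻⁴ = 8.16 m/s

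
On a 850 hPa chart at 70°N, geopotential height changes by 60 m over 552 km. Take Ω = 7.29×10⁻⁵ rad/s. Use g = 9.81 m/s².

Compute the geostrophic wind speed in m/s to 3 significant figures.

7.78 m/s

Coriolis parameter at 70°N:
f = 2Ω sin φ = 2 × 7.29×10⁻⁵ × sin 70° = 1.37×10⁻⁴ s⁻¹
Height gradient: |∂Z/∂n| = 60 m / 552000 m = 1.09×10⁻⁴
On a pressure surface, geostrophic balance gives V_g = (g/f)|∂Z/∂n|:
V_g = 9.81 × 1.09×10⁻⁴ / 1.37×10⁻⁴ = 7.78 m/s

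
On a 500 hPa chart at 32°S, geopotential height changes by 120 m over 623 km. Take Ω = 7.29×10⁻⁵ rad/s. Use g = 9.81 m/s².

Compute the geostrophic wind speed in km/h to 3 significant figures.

Coriolis parameter at 32°S:
f = 2Ω sin φ = 2 × 7.29×10⁻⁵ × sin 32° = 7.73×10⁻⁵ s⁻¹
Height gradient: |∂Z/∂n| = 120 m / 623000 m = 1.93×10⁻⁴
On a pressure surface, geostrophic balance gives V_g = (g/f)|∂Z/∂n|:
V_g = 9.81 × 1.93×10⁻⁴ / 7.73×10⁻⁵ = 24.5 m/s
Converting: 24.5 m/s × 3.6 = 88.0 km/h

88.0 km/h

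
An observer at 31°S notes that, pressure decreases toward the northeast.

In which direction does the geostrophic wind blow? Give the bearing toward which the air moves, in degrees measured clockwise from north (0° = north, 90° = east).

315°

The pressure-gradient force points toward the northeast (bearing 045°).
Geostrophic balance: in the Southern Hemisphere the Coriolis force deflects motion to the left, so the geostrophic wind blows 90° to the left of the pressure-gradient force (low pressure on the right).
Rotating 045° by 90° counterclockwise gives 315° — the wind blows toward the northwest.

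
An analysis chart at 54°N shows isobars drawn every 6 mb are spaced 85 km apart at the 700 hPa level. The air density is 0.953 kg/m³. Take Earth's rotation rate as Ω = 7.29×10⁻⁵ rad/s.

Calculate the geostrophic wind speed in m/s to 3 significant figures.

Coriolis parameter at 54°N:
f = 2Ω sin φ = 2 × 7.29×10⁻⁵ × sin 54° = 1.18×10⁻⁴ s⁻¹
Pressure gradient: |∂P/∂n| = 600 Pa / 85000 m = 7.06×10⁻³ Pa/m
Geostrophic balance (pressure-gradient force = Coriolis force):
V_g = (1/(fρ)) |∂P/∂n| = 7.06×10⁻³ / (1.18×10⁻⁴ × 0.953) = 62.8 m/s

62.8 m/s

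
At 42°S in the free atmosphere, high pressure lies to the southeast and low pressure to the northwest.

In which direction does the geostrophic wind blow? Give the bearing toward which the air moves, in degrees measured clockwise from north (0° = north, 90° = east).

225°

The pressure-gradient force points toward the northwest (bearing 315°).
Geostrophic balance: in the Southern Hemisphere the Coriolis force deflects motion to the left, so the geostrophic wind blows 90° to the left of the pressure-gradient force (low pressure on the right).
Rotating 315° by 90° counterclockwise gives 225° — the wind blows toward the southwest.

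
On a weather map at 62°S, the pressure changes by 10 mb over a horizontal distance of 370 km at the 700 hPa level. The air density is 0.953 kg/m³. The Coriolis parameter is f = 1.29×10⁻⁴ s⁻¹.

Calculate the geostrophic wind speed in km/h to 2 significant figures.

79 km/h

Pressure gradient: |∂P/∂n| = 1000 Pa / 370000 m = 2.70×10⁻³ Pa/m
Geostrophic balance (pressure-gradient force = Coriolis force):
V_g = (1/(fρ)) |∂P/∂n| = 2.70×10⁻³ / (1.29×10⁻⁴ × 0.953) = 22.0 m/s
Converting: 22.0 m/s × 3.6 = 79 km/h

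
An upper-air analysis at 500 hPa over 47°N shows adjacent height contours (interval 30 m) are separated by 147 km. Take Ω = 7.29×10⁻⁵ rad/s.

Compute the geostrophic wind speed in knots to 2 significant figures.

36 knots

Coriolis parameter at 47°N:
f = 2Ω sin φ = 2 × 7.29×10⁻⁵ × sin 47° = 1.07×10⁻⁴ s⁻¹
Height gradient: |∂Z/∂n| = 30 m / 147000 m = 2.04×10⁻⁴
On a pressure surface, geostrophic balance gives V_g = (g/f)|∂Z/∂n|:
V_g = 9.81 × 2.04×10⁻⁴ / 1.07×10⁻⁴ = 18.8 m/s
Converting: 18.8 m/s × 1.944 = 36 knots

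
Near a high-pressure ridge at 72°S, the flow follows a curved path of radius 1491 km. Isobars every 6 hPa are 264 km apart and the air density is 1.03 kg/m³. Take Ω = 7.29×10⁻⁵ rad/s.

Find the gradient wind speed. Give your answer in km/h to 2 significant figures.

Coriolis parameter at 72°S:
f = 2Ω sin φ = 2 × 7.29×10⁻⁵ × sin 72° = 1.39×10⁻⁴ s⁻¹
Pressure gradient: |∂P/∂n| = 600 Pa / 264000 m = 2.27×10⁻³ Pa/m
Geostrophic speed: V_g = |∂P/∂n|/(fρ) = 2.27×10⁻³/(1.39×10⁻⁴ × 1.03) = 15.9 m/s
Around a high, pressure-gradient force acts outward with centrifugal, so Coriolis balances both:
fV = (1/ρ)|∂P/∂n| + V²/R  →  V² − fR·V + fR·V_g = 0
With fR = 1.39×10⁻⁴ × 1491×10³ m = 207 m/s:
V = [fR − √((fR)² − 4 fR V_g)]/2 = [207 − √(207² − 4×207×15.9)]/2 = 17.4 m/s
Supergeostrophic (V > V_g = 15.9 m/s), as expected around a high.
Converting: 17.4 m/s × 3.6 = 63 km/h

63 km/h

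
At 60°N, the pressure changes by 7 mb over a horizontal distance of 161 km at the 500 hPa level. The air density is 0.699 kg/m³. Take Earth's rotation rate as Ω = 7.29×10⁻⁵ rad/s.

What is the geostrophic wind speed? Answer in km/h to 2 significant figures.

Coriolis parameter at 60°N:
f = 2Ω sin φ = 2 × 7.29×10⁻⁵ × sin 60° = 1.26×10⁻⁴ s⁻¹
Pressure gradient: |∂P/∂n| = 700 Pa / 161000 m = 4.35×10⁻³ Pa/m
Geostrophic balance (pressure-gradient force = Coriolis force):
V_g = (1/(fρ)) |∂P/∂n| = 4.35×10⁻³ / (1.26×10⁻⁴ × 0.699) = 49.3 m/s
Converting: 49.3 m/s × 3.6 = 180 km/h

180 km/h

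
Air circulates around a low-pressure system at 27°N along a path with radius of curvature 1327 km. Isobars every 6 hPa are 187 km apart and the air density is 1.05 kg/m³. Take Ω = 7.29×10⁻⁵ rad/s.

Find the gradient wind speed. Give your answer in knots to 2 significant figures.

Coriolis parameter at 27°N:
f = 2Ω sin φ = 2 × 7.29×10⁻⁵ × sin 27° = 6.62×10⁻⁵ s⁻¹
Pressure gradient: |∂P/∂n| = 600 Pa / 187000 m = 3.21×10⁻³ Pa/m
Geostrophic speed: V_g = |∂P/∂n|/(fρ) = 3.21×10⁻³/(6.62×10⁻⁵ × 1.05) = 46.2 m/s
Around a low, centrifugal force acts outward with Coriolis, so pressure-gradient force balances both:
(1/ρ)|∂P/∂n| = fV + V²/R  →  V² + fR·V − fR·V_g = 0
With fR = 6.62×10⁻⁵ × 1327×10³ m = 87.8 m/s:
V = [−fR + √((fR)² + 4 fR V_g)]/2 = [−87.8 + √(87.8² + 4×87.8×46.2)]/2 = 33.4 m/s
Subgeostrophic (V < V_g = 46.2 m/s), as expected around a low.
Converting: 33.4 m/s × 1.944 = 65 knots

65 knots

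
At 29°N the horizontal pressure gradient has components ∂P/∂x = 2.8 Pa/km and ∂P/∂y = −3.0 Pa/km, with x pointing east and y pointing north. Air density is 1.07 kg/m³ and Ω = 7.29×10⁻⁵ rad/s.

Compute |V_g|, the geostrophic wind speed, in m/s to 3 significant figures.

Coriolis parameter at 29°N:
f = 2Ω sin φ = 2 × 7.29×10⁻⁵ × sin 29° = 7.07×10⁻⁵ s⁻¹
Component geostrophic relations (x east, y north):
u_g = −(1/(fρ)) ∂P/∂y,  v_g = (1/(fρ)) ∂P/∂x
u_g = −(−3.0×10⁻³)/(7.07×10⁻⁵ × 1.07) = 39.7 m/s;  v_g = (2.8×10⁻³)/(7.07×10⁻⁵ × 1.07) = 37.0 m/s
|V_g| = √(u_g² + v_g²) = 54.3 m/s

54.3 m/s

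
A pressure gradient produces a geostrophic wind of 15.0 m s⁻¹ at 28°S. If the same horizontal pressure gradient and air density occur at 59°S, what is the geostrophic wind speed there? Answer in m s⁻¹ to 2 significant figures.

With the same pressure gradient and density, V_g ∝ 1/f ∝ 1/sin φ.
V₂ = V₁ · sin φ₁ / sin φ₂ = 15.0 × sin 28° / sin 59°
V₂ = 15.0 × 0.4695/0.8572 = 8.2 m s⁻¹

8.2 m s⁻¹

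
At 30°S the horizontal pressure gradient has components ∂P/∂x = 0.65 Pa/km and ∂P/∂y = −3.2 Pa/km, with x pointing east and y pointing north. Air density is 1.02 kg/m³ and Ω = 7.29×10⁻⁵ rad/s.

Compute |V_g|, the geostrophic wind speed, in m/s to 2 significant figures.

Coriolis parameter at 30°S:
f = 2Ω sin φ = 2 × 7.29×10⁻⁵ × sin 30° = 7.29×10⁻⁵ s⁻¹
In the Southern Hemisphere f is negative: f = −7.29×10⁻⁵ s⁻¹.
Component geostrophic relations (x east, y north):
u_g = −(1/(fρ)) ∂P/∂y,  v_g = (1/(fρ)) ∂P/∂x
u_g = −(−3.2×10⁻³)/(−7.29×10⁻⁵ × 1.02) = −43.0 m/s;  v_g = (0.65×10⁻³)/(−7.29×10⁻⁵ × 1.02) = −8.74 m/s
|V_g| = √(u_g² + v_g²) = 43.9 m/s

44 m/s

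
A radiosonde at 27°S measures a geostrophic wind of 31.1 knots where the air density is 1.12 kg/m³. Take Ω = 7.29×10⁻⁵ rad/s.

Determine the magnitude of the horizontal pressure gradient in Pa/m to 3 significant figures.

Coriolis parameter at 27°S:
f = 2Ω sin φ = 2 × 7.29×10⁻⁵ × sin 27° = 6.62×10⁻⁵ s⁻¹
Wind speed in SI: 31.1 knots = 16.0 m/s
Geostrophic balance rearranged: |∂P/∂n| = f ρ V_g
|∂P/∂n| = 6.62×10⁻⁵ × 1.12 × 16.0 = 1.19×10⁻³ Pa/m

1.19×10⁻³ Pa/m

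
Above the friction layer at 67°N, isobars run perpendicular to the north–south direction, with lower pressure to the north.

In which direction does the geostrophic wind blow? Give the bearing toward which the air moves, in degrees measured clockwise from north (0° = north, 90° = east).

090°

The pressure-gradient force points toward the north (bearing 000°).
Geostrophic balance: in the Northern Hemisphere the Coriolis force deflects motion to the right, so the geostrophic wind blows 90° to the right of the pressure-gradient force (low pressure on the left).
Rotating 000° by 90° clockwise gives 090° — the wind blows toward the east.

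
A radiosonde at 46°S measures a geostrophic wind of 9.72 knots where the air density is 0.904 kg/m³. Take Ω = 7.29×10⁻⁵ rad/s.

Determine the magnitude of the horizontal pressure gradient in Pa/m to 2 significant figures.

4.7×10⁻⁴ Pa/m

Coriolis parameter at 46°S:
f = 2Ω sin φ = 2 × 7.29×10⁻⁵ × sin 46° = 1.05×10⁻⁴ s⁻¹
Wind speed in SI: 9.72 knots = 5.00 m/s
Geostrophic balance rearranged: |∂P/∂n| = f ρ V_g
|∂P/∂n| = 1.05×10⁻⁴ × 0.904 × 5.00 = 4.74×10⁻⁴ Pa/m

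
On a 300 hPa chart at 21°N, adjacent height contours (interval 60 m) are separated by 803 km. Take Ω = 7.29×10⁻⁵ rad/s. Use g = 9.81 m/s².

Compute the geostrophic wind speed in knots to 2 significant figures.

27 knots

Coriolis parameter at 21°N:
f = 2Ω sin φ = 2 × 7.29×10⁻⁵ × sin 21° = 5.23×10⁻⁵ s⁻¹
Height gradient: |∂Z/∂n| = 60 m / 803000 m = 7.47×10⁻⁵
On a pressure surface, geostrophic balance gives V_g = (g/f)|∂Z/∂n|:
V_g = 9.81 × 7.47×10⁻⁵ / 5.23×10⁻⁵ = 14.0 m/s
Converting: 14.0 m/s × 1.944 = 27 knots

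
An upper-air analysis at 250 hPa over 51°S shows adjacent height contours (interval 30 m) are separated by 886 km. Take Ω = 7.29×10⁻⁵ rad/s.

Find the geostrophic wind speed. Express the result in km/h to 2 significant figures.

Coriolis parameter at 51°S:
f = 2Ω sin φ = 2 × 7.29×10⁻⁵ × sin 51° = 1.13×10⁻⁴ s⁻¹
Height gradient: |∂Z/∂n| = 30 m / 886000 m = 3.39×10⁻⁵
On a pressure surface, geostrophic balance gives V_g = (g/f)|∂Z/∂n|:
V_g = 9.81 × 3.39×10⁻⁵ / 1.13×10⁻⁴ = 2.93 m/s
Converting: 2.93 m/s × 3.6 = 11 km/h

11 km/h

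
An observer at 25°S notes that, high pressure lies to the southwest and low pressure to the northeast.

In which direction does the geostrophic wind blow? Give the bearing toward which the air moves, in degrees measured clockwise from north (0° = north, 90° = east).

The pressure-gradient force points toward the northeast (bearing 045°).
Geostrophic balance: in the Southern Hemisphere the Coriolis force deflects motion to the left, so the geostrophic wind blows 90° to the left of the pressure-gradient force (low pressure on the right).
Rotating 045° by 90° counterclockwise gives 315° — the wind blows toward the northwest.

315°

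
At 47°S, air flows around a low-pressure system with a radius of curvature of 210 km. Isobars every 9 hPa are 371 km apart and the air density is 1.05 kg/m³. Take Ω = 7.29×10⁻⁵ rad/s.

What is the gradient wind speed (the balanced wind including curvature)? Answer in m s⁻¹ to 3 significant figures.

13.5 m s⁻¹

Coriolis parameter at 47°S:
f = 2Ω sin φ = 2 × 7.29×10⁻⁵ × sin 47° = 1.07×10⁻⁴ s⁻¹
Pressure gradient: |∂P/∂n| = 900 Pa / 371000 m = 2.43×10⁻³ Pa/m
Geostrophic speed: V_g = |∂P/∂n|/(fρ) = 2.43×10⁻³/(1.07×10⁻⁴ × 1.05) = 21.7 m/s
Around a low, centrifugal force acts outward with Coriolis, so pressure-gradient force balances both:
(1/ρ)|∂P/∂n| = fV + V²/R  →  V² + fR·V − fR·V_g = 0
With fR = 1.07×10⁻⁴ × 210×10³ m = 22.4 m/s:
V = [−fR + √((fR)² + 4 fR V_g)]/2 = [−22.4 + √(22.4² + 4×22.4×21.7)]/2 = 13.5 m/s
Subgeostrophic (V < V_g = 21.7 m/s), as expected around a low.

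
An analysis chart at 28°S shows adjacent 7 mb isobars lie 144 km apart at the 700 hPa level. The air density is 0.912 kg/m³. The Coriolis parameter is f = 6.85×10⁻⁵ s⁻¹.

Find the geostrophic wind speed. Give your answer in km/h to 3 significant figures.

Pressure gradient: |∂P/∂n| = 700 Pa / 144000 m = 4.86×10⁻³ Pa/m
Geostrophic balance (pressure-gradient force = Coriolis force):
V_g = (1/(fρ)) |∂P/∂n| = 4.86×10⁻³ / (6.85×10⁻⁵ × 0.912) = 77.8 m/s
Converting: 77.8 m/s × 3.6 = 280 km/h

280 km/h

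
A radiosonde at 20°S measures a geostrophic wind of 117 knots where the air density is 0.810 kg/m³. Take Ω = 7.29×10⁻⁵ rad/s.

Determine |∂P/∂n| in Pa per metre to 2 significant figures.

2.4×10⁻³ Pa/m

Coriolis parameter at 20°S:
f = 2Ω sin φ = 2 × 7.29×10⁻⁵ × sin 20° = 4.99×10⁻⁵ s⁻¹
Wind speed in SI: 117 knots = 60.2 m/s
Geostrophic balance rearranged: |∂P/∂n| = f ρ V_g
|∂P/∂n| = 4.99×10⁻⁵ × 0.810 × 60.2 = 2.43×10⁻³ Pa/m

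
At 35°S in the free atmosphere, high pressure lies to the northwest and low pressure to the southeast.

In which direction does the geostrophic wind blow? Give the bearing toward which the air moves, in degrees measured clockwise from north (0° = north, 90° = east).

045°

The pressure-gradient force points toward the southeast (bearing 135°).
Geostrophic balance: in the Southern Hemisphere the Coriolis force deflects motion to the left, so the geostrophic wind blows 90° to the left of the pressure-gradient force (low pressure on the right).
Rotating 135° by 90° counterclockwise gives 045° — the wind blows toward the northeast.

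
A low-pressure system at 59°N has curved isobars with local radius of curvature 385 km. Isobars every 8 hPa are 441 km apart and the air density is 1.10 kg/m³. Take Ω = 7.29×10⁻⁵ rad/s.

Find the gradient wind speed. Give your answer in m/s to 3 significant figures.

10.8 m/s

Coriolis parameter at 59°N:
f = 2Ω sin φ = 2 × 7.29×10⁻⁵ × sin 59° = 1.25×10⁻⁴ s⁻¹
Pressure gradient: |∂P/∂n| = 800 Pa / 441000 m = 1.81×10⁻³ Pa/m
Geostrophic speed: V_g = |∂P/∂n|/(fρ) = 1.81×10⁻³/(1.25×10⁻⁴ × 1.10) = 13.2 m/s
Around a low, centrifugal force acts outward with Coriolis, so pressure-gradient force balances both:
(1/ρ)|∂P/∂n| = fV + V²/R  →  V² + fR·V − fR·V_g = 0
With fR = 1.25×10⁻⁴ × 385×10³ m = 48.1 m/s:
V = [−fR + √((fR)² + 4 fR V_g)]/2 = [−48.1 + √(48.1² + 4×48.1×13.2)]/2 = 10.8 m/s
Subgeostrophic (V < V_g = 13.2 m/s), as expected around a low.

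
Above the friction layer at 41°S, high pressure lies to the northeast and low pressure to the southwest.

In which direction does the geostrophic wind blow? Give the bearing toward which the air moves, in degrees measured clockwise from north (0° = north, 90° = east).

135°

The pressure-gradient force points toward the southwest (bearing 225°).
Geostrophic balance: in the Southern Hemisphere the Coriolis force deflects motion to the left, so the geostrophic wind blows 90° to the left of the pressure-gradient force (low pressure on the right).
Rotating 225° by 90° counterclockwise gives 135° — the wind blows toward the southeast.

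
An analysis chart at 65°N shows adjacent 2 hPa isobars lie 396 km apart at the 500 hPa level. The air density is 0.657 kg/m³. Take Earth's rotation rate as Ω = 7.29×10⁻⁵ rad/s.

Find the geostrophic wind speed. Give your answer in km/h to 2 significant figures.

Coriolis parameter at 65°N:
f = 2Ω sin φ = 2 × 7.29×10⁻⁵ × sin 65° = 1.32×10⁻⁴ s⁻¹
Pressure gradient: |∂P/∂n| = 200 Pa / 396000 m = 5.05×10⁻⁴ Pa/m
Geostrophic balance (pressure-gradient force = Coriolis force):
V_g = (1/(fρ)) |∂P/∂n| = 5.05×10⁻⁴ / (1.32×10⁻⁴ × 0.657) = 5.82 m/s
Converting: 5.82 m/s × 3.6 = 21 km/h

21 km/h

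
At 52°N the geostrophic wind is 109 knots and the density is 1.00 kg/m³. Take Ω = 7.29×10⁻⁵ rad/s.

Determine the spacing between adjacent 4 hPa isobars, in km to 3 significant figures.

62.1 km

Coriolis parameter at 52°N:
f = 2Ω sin φ = 2 × 7.29×10⁻⁵ × sin 52° = 1.15×10⁻⁴ s⁻¹
Wind speed in SI: 109 knots = 56.1 m/s
Geostrophic balance rearranged: |∂P/∂n| = f ρ V_g
|∂P/∂n| = 1.15×10⁻⁴ × 1.00 × 56.1 = 6.44×10⁻³ Pa/m
Isobar spacing: Δn = ΔP/|∂P/∂n| = 400 Pa / 6.44×10⁻³ Pa/m = 62088 m ≈ 62.1 km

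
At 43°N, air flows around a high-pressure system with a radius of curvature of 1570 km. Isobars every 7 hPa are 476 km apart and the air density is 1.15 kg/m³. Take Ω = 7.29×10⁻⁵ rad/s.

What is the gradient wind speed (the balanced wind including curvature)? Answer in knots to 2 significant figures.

Coriolis parameter at 43°N:
f = 2Ω sin φ = 2 × 7.29×10⁻⁵ × sin 43° = 9.94×10⁻⁵ s⁻¹
Pressure gradient: |∂P/∂n| = 700 Pa / 476000 m = 1.47×10⁻³ Pa/m
Geostrophic speed: V_g = |∂P/∂n|/(fρ) = 1.47×10⁻³/(9.94×10⁻⁵ × 1.15) = 12.9 m/s
Around a high, pressure-gradient force acts outward with centrifugal, so Coriolis balances both:
fV = (1/ρ)|∂P/∂n| + V²/R  →  V² − fR·V + fR·V_g = 0
With fR = 9.94×10⁻⁵ × 1570×10³ m = 156 m/s:
V = [fR − √((fR)² − 4 fR V_g)]/2 = [156 − √(156² − 4×156×12.9)]/2 = 14.1 m/s
Supergeostrophic (V > V_g = 12.9 m/s), as expected around a high.
Converting: 14.1 m/s × 1.944 = 27 knots

27 knots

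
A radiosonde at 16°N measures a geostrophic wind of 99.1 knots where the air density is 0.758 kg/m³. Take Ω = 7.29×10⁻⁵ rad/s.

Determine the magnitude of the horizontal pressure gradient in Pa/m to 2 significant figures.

1.6×10⁻³ Pa/m

Coriolis parameter at 16°N:
f = 2Ω sin φ = 2 × 7.29×10⁻⁵ × sin 16° = 4.02×10⁻⁵ s⁻¹
Wind speed in SI: 99.1 knots = 51.0 m/s
Geostrophic balance rearranged: |∂P/∂n| = f ρ V_g
|∂P/∂n| = 4.02×10⁻⁵ × 0.758 × 51.0 = 1.55×10⁻³ Pa/m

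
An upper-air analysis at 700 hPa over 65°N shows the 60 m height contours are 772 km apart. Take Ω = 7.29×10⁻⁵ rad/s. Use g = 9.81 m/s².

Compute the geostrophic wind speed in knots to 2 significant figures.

11 knots

Coriolis parameter at 65°N:
f = 2Ω sin φ = 2 × 7.29×10⁻⁵ × sin 65° = 1.32×10⁻⁴ s⁻¹
Height gradient: |∂Z/∂n| = 60 m / 772000 m = 7.77×10⁻⁵
On a pressure surface, geostrophic balance gives V_g = (g/f)|∂Z/∂n|:
V_g = 9.81 × 7.77×10⁻⁵ / 1.32×10⁻⁴ = 5.77 m/s
Converting: 5.77 m/s × 1.944 = 11 knots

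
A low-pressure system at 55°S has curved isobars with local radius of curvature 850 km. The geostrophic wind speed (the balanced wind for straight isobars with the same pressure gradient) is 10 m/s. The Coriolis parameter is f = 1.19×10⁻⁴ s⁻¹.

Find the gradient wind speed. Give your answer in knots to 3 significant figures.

Around a low, centrifugal force acts outward with Coriolis, so pressure-gradient force balances both:
(1/ρ)|∂P/∂n| = fV + V²/R  →  V² + fR·V − fR·V_g = 0
With fR = 1.19×10⁻⁴ × 850×10³ m = 101 m/s:
V = [−fR + √((fR)² + 4 fR V_g)]/2 = [−101 + √(101² + 4×101×10)]/2 = 9.17 m/s
Subgeostrophic (V < V_g = 10 m/s), as expected around a low.
Converting: 9.17 m/s × 1.944 = 17.8 knots

17.8 knots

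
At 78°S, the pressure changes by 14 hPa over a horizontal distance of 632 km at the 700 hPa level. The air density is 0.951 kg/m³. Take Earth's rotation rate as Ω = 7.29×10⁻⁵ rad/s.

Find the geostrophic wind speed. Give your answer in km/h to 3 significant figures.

Coriolis parameter at 78°S:
f = 2Ω sin φ = 2 × 7.29×10⁻⁵ × sin 78° = 1.43×10⁻⁴ s⁻¹
Pressure gradient: |∂P/∂n| = 1400 Pa / 632000 m = 2.22×10⁻³ Pa/m
Geostrophic balance (pressure-gradient force = Coriolis force):
V_g = (1/(fρ)) |∂P/∂n| = 2.22×10⁻³ / (1.43×10⁻⁴ × 0.951) = 16.3 m/s
Converting: 16.3 m/s × 3.6 = 58.8 km/h

58.8 km/h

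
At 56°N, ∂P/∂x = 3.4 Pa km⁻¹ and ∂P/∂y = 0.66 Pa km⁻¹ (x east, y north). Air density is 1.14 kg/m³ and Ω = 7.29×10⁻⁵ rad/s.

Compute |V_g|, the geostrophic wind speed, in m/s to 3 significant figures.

25.1 m/s

Coriolis parameter at 56°N:
f = 2Ω sin φ = 2 × 7.29×10⁻⁵ × sin 56° = 1.21×10⁻⁴ s⁻¹
Component geostrophic relations (x east, y north):
u_g = −(1/(fρ)) ∂P/∂y,  v_g = (1/(fρ)) ∂P/∂x
u_g = −(0.66×10⁻³)/(1.21×10⁻⁴ × 1.14) = −4.79 m/s;  v_g = (3.4×10⁻³)/(1.21×10⁻⁴ × 1.14) = 24.7 m/s
|V_g| = √(u_g² + v_g²) = 25.1 m/s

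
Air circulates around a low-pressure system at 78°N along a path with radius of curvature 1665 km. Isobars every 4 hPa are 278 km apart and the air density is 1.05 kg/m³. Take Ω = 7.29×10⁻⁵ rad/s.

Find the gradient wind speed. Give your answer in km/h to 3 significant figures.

Coriolis parameter at 78°N:
f = 2Ω sin φ = 2 × 7.29×10⁻⁵ × sin 78° = 1.43×10⁻⁴ s⁻¹
Pressure gradient: |∂P/∂n| = 400 Pa / 278000 m = 1.44×10⁻³ Pa/m
Geostrophic speed: V_g = |∂P/∂n|/(fρ) = 1.44×10⁻³/(1.43×10⁻⁴ × 1.05) = 9.61 m/s
Around a low, centrifugal force acts outward with Coriolis, so pressure-gradient force balances both:
(1/ρ)|∂P/∂n| = fV + V²/R  →  V² + fR·V − fR·V_g = 0
With fR = 1.43×10⁻⁴ × 1665×10³ m = 237 m/s:
V = [−fR + √((fR)² + 4 fR V_g)]/2 = [−237 + √(237² + 4×237×9.61)]/2 = 9.25 m/s
Subgeostrophic (V < V_g = 9.61 m/s), as expected around a low.
Converting: 9.25 m/s × 3.6 = 33.3 km/h

33.3 km/h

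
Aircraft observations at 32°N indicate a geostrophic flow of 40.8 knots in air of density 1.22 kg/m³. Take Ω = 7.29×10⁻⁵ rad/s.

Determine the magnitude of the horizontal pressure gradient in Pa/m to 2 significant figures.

2.0×10⁻³ Pa/m

Coriolis parameter at 32°N:
f = 2Ω sin φ = 2 × 7.29×10⁻⁵ × sin 32° = 7.73×10⁻⁵ s⁻¹
Wind speed in SI: 40.8 knots = 21.0 m/s
Geostrophic balance rearranged: |∂P/∂n| = f ρ V_g
|∂P/∂n| = 7.73×10⁻⁵ × 1.22 × 21.0 = 1.98×10⁻³ Pa/m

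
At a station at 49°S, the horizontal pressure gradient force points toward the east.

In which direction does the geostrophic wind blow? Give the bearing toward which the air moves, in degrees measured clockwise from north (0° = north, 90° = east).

The pressure-gradient force points toward the east (bearing 090°).
Geostrophic balance: in the Southern Hemisphere the Coriolis force deflects motion to the left, so the geostrophic wind blows 90° to the left of the pressure-gradient force (low pressure on the right).
Rotating 090° by 90° counterclockwise gives 000° — the wind blows toward the north.

000°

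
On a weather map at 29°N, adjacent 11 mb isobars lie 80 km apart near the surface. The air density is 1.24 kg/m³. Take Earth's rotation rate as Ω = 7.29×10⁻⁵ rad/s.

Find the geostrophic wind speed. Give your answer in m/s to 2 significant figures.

Coriolis parameter at 29°N:
f = 2Ω sin φ = 2 × 7.29×10⁻⁵ × sin 29° = 7.07×10⁻⁵ s⁻¹
Pressure gradient: |∂P/∂n| = 1100 Pa / 80000 m = 1.38×10⁻² Pa/m
Geostrophic balance (pressure-gradient force = Coriolis force):
V_g = (1/(fρ)) |∂P/∂n| = 1.38×10⁻² / (7.07×10⁻⁵ × 1.24) = 157 m/s

160 m/s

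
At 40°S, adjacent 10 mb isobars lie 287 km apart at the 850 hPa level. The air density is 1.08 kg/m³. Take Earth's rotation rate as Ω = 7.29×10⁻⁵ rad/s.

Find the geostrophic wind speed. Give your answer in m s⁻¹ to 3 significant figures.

34.4 m s⁻¹

Coriolis parameter at 40°S:
f = 2Ω sin φ = 2 × 7.29×10⁻⁵ × sin 40° = 9.37×10⁻⁵ s⁻¹
Pressure gradient: |∂P/∂n| = 1000 Pa / 287000 m = 3.48×10⁻³ Pa/m
Geostrophic balance (pressure-gradient force = Coriolis force):
V_g = (1/(fρ)) |∂P/∂n| = 3.48×10⁻³ / (9.37×10⁻⁵ × 1.08) = 34.4 m/s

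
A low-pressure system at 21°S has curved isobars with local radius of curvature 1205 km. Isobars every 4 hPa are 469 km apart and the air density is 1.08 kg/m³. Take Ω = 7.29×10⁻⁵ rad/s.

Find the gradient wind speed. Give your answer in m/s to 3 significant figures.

Coriolis parameter at 21°S:
f = 2Ω sin φ = 2 × 7.29×10⁻⁵ × sin 21° = 5.23×10⁻⁵ s⁻¹
Pressure gradient: |∂P/∂n| = 400 Pa / 469000 m = 8.53×10⁻⁴ Pa/m
Geostrophic speed: V_g = |∂P/∂n|/(fρ) = 8.53×10⁻⁴/(5.23×10⁻⁵ × 1.08) = 15.1 m/s
Around a low, centrifugal force acts outward with Coriolis, so pressure-gradient force balances both:
(1/ρ)|∂P/∂n| = fV + V²/R  →  V² + fR·V − fR·V_g = 0
With fR = 5.23×10⁻⁵ × 1205×10³ m = 63.0 m/s:
V = [−fR + √((fR)² + 4 fR V_g)]/2 = [−63.0 + √(63.0² + 4×63.0×15.1)]/2 = 12.6 m/s
Subgeostrophic (V < V_g = 15.1 m/s), as expected around a low.

12.6 m/s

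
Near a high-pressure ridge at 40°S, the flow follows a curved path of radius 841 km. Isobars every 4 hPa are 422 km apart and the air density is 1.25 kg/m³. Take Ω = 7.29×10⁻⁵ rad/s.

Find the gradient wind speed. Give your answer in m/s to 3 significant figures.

Coriolis parameter at 40°S:
f = 2Ω sin φ = 2 × 7.29×10⁻⁵ × sin 40° = 9.37×10⁻⁵ s⁻¹
Pressure gradient: |∂P/∂n| = 400 Pa / 422000 m = 9.48×10⁻⁴ Pa/m
Geostrophic speed: V_g = |∂P/∂n|/(fρ) = 9.48×10⁻⁴/(9.37×10⁻⁵ × 1.25) = 8.09 m/s
Around a high, pressure-gradient force acts outward with centrifugal, so Coriolis balances both:
fV = (1/ρ)|∂P/∂n| + V²/R  →  V² − fR·V + fR·V_g = 0
With fR = 9.37×10⁻⁵ × 841×10³ m = 78.8 m/s:
V = [fR − √((fR)² − 4 fR V_g)]/2 = [78.8 − √(78.8² − 4×78.8×8.09)]/2 = 9.15 m/s
Supergeostrophic (V > V_g = 8.09 m/s), as expected around a high.

9.15 m/s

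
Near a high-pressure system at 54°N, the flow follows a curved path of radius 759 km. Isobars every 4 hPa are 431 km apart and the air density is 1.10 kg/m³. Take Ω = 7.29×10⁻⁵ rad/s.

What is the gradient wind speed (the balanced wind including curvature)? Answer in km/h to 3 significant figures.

Coriolis parameter at 54°N:
f = 2Ω sin φ = 2 × 7.29×10⁻⁵ × sin 54° = 1.18×10⁻⁴ s⁻¹
Pressure gradient: |∂P/∂n| = 400 Pa / 431000 m = 9.28×10⁻⁴ Pa/m
Geostrophic speed: V_g = |∂P/∂n|/(fρ) = 9.28×10⁻⁴/(1.18×10⁻⁴ × 1.10) = 7.15 m/s
Around a high, pressure-gradient force acts outward with centrifugal, so Coriolis balances both:
fV = (1/ρ)|∂P/∂n| + V²/R  →  V² − fR·V + fR·V_g = 0
With fR = 1.18×10⁻⁴ × 759×10³ m = 89.5 m/s:
V = [fR − √((fR)² − 4 fR V_g)]/2 = [89.5 − √(89.5² − 4×89.5×7.15)]/2 = 7.84 m/s
Supergeostrophic (V > V_g = 7.15 m/s), as expected around a high.
Converting: 7.84 m/s × 3.6 = 28.2 km/h

28.2 km/h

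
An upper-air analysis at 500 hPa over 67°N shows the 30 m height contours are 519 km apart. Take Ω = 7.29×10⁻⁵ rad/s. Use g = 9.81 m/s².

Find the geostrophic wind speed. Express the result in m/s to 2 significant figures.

4.2 m/s

Coriolis parameter at 67°N:
f = 2Ω sin φ = 2 × 7.29×10⁻⁵ × sin 67° = 1.34×10⁻⁴ s⁻¹
Height gradient: |∂Z/∂n| = 30 m / 519000 m = 5.78×10⁻⁵
On a pressure surface, geostrophic balance gives V_g = (g/f)|∂Z/∂n|:
V_g = 9.81 × 5.78×10⁻⁵ / 1.34×10⁻⁴ = 4.23 m/s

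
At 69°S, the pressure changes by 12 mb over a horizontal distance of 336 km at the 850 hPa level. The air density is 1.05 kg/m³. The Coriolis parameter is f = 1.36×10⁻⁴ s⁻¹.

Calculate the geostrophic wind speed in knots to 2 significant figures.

Pressure gradient: |∂P/∂n| = 1200 Pa / 336000 m = 3.57×10⁻³ Pa/m
Geostrophic balance (pressure-gradient force = Coriolis force):
V_g = (1/(fρ)) |∂P/∂n| = 3.57×10⁻³ / (1.36×10⁻⁴ × 1.05) = 25.0 m/s
Converting: 25.0 m/s × 1.944 = 49 knots

49 knots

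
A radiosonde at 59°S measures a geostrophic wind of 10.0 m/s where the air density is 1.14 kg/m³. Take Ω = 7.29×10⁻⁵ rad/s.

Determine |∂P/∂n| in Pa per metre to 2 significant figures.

1.4×10⁻³ Pa/m

Coriolis parameter at 59°S:
f = 2Ω sin φ = 2 × 7.29×10⁻⁵ × sin 59° = 1.25×10⁻⁴ s⁻¹
Geostrophic balance rearranged: |∂P/∂n| = f ρ V_g
|∂P/∂n| = 1.25×10⁻⁴ × 1.14 × 10.0 = 1.42×10⁻³ Pa/m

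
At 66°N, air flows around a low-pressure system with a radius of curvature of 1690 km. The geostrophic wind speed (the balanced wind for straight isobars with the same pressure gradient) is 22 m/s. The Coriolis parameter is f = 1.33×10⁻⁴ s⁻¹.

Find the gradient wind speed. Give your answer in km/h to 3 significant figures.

Around a low, centrifugal force acts outward with Coriolis, so pressure-gradient force balances both:
(1/ρ)|∂P/∂n| = fV + V²/R  →  V² + fR·V − fR·V_g = 0
With fR = 1.33×10⁻⁴ × 1690×10³ m = 225 m/s:
V = [−fR + √((fR)² + 4 fR V_g)]/2 = [−225 + √(225² + 4×225×22)]/2 = 20.2 m/s
Subgeostrophic (V < V_g = 22 m/s), as expected around a low.
Converting: 20.2 m/s × 3.6 = 72.7 km/h

72.7 km/h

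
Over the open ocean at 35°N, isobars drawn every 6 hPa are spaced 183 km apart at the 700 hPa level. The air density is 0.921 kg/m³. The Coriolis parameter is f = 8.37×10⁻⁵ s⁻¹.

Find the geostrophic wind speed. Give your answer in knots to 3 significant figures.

Pressure gradient: |∂P/∂n| = 600 Pa / 183000 m = 3.28×10⁻³ Pa/m
Geostrophic balance (pressure-gradient force = Coriolis force):
V_g = (1/(fρ)) |∂P/∂n| = 3.28×10⁻³ / (8.37×10⁻⁵ × 0.921) = 42.5 m/s
Converting: 42.5 m/s × 1.944 = 82.7 knots

82.7 knots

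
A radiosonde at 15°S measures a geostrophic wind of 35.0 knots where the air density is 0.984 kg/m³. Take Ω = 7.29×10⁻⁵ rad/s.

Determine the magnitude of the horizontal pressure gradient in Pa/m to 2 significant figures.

6.7×10⁻⁴ Pa/m

Coriolis parameter at 15°S:
f = 2Ω sin φ = 2 × 7.29×10⁻⁵ × sin 15° = 3.77×10⁻⁵ s⁻¹
Wind speed in SI: 35.0 knots = 18.0 m/s
Geostrophic balance rearranged: |∂P/∂n| = f ρ V_g
|∂P/∂n| = 3.77×10⁻⁵ × 0.984 × 18.0 = 6.69×10⁻⁴ Pa/m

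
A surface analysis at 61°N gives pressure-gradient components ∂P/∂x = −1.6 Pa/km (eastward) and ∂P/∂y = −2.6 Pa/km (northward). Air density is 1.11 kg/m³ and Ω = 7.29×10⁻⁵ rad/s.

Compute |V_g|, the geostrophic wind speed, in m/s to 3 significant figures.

21.6 m/s

Coriolis parameter at 61°N:
f = 2Ω sin φ = 2 × 7.29×10⁻⁵ × sin 61° = 1.28×10⁻⁴ s⁻¹
Component geostrophic relations (x east, y north):
u_g = −(1/(fρ)) ∂P/∂y,  v_g = (1/(fρ)) ∂P/∂x
u_g = −(−2.6×10⁻³)/(1.28×10⁻⁴ × 1.11) = 18.4 m/s;  v_g = (−1.6×10⁻³)/(1.28×10⁻⁴ × 1.11) = −11.3 m/s
|V_g| = √(u_g² + v_g²) = 21.6 m/s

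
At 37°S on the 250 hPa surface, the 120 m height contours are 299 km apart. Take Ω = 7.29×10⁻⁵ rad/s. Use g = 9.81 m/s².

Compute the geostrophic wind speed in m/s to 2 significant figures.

Coriolis parameter at 37°S:
f = 2Ω sin φ = 2 × 7.29×10⁻⁵ × sin 37° = 8.77×10⁻⁵ s⁻¹
Height gradient: |∂Z/∂n| = 120 m / 299000 m = 4.01×10⁻⁴
On a pressure surface, geostrophic balance gives V_g = (g/f)|∂Z/∂n|:
V_g = 9.81 × 4.01×10⁻⁴ / 8.77×10⁻⁵ = 44.9 m/s

45 m/s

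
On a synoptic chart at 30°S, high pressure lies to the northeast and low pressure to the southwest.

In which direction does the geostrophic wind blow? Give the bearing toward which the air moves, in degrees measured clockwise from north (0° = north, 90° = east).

135°

The pressure-gradient force points toward the southwest (bearing 225°).
Geostrophic balance: in the Southern Hemisphere the Coriolis force deflects motion to the left, so the geostrophic wind blows 90° to the left of the pressure-gradient force (low pressure on the right).
Rotating 225° by 90° counterclockwise gives 135° — the wind blows toward the southeast.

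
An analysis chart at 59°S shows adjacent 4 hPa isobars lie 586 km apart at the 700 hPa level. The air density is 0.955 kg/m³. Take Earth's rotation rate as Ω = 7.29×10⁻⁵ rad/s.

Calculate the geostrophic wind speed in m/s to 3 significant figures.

5.72 m/s

Coriolis parameter at 59°S:
f = 2Ω sin φ = 2 × 7.29×10⁻⁵ × sin 59° = 1.25×10⁻⁴ s⁻¹
Pressure gradient: |∂P/∂n| = 400 Pa / 586000 m = 6.83×10⁻⁴ Pa/m
Geostrophic balance (pressure-gradient force = Coriolis force):
V_g = (1/(fρ)) |∂P/∂n| = 6.83×10⁻⁴ / (1.25×10⁻⁴ × 0.955) = 5.72 m/s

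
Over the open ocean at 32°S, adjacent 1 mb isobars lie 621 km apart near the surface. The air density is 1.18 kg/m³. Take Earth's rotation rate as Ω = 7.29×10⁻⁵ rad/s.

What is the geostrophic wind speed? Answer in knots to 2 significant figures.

Coriolis parameter at 32°S:
f = 2Ω sin φ = 2 × 7.29×10⁻⁵ × sin 32° = 7.73×10⁻⁵ s⁻¹
Pressure gradient: |∂P/∂n| = 100 Pa / 621000 m = 1.61×10⁻⁴ Pa/m
Geostrophic balance (pressure-gradient force = Coriolis force):
V_g = (1/(fρ)) |∂P/∂n| = 1.61×10⁻⁴ / (7.73×10⁻⁵ × 1.18) = 1.77 m/s
Converting: 1.77 m/s × 1.944 = 3.4 knots

3.4 knots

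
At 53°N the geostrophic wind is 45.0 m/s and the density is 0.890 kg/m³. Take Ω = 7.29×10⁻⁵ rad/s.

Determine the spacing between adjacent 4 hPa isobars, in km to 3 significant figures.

85.8 km

Coriolis parameter at 53°N:
f = 2Ω sin φ = 2 × 7.29×10⁻⁵ × sin 53° = 1.16×10⁻⁴ s⁻¹
Geostrophic balance rearranged: |∂P/∂n| = f ρ V_g
|∂P/∂n| = 1.16×10⁻⁴ × 0.890 × 45.0 = 4.66×10⁻³ Pa/m
Isobar spacing: Δn = ΔP/|∂P/∂n| = 400 Pa / 4.66×10⁻³ Pa/m = 85773 m ≈ 85.8 km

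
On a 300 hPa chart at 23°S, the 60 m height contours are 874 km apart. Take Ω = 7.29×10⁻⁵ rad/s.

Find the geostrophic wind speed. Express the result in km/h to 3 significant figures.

42.6 km/h

Coriolis parameter at 23°S:
f = 2Ω sin φ = 2 × 7.29×10⁻⁵ × sin 23° = 5.70×10⁻⁵ s⁻¹
Height gradient: |∂Z/∂n| = 60 m / 874000 m = 6.86×10⁻⁵
On a pressure surface, geostrophic balance gives V_g = (g/f)|∂Z/∂n|:
V_g = 9.81 × 6.86×10⁻⁵ / 5.70×10⁻⁵ = 11.8 m/s
Converting: 11.8 m/s × 3.6 = 42.6 km/h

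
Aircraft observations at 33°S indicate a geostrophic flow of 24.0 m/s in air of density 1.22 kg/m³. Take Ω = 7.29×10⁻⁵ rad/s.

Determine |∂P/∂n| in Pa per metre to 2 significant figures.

Coriolis parameter at 33°S:
f = 2Ω sin φ = 2 × 7.29×10⁻⁵ × sin 33° = 7.94×10⁻⁵ s⁻¹
Geostrophic balance rearranged: |∂P/∂n| = f ρ V_g
|∂P/∂n| = 7.94×10⁻⁵ × 1.22 × 24.0 = 2.33×10⁻³ Pa/m

2.3×10⁻³ Pa/m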